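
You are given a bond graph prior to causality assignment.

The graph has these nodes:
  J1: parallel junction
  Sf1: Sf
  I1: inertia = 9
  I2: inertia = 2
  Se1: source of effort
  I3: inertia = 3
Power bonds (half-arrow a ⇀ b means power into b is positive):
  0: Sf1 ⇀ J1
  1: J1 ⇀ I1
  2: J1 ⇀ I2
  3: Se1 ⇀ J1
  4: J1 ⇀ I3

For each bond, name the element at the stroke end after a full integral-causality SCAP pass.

#0 →Sf1  (Sf1 (Sf) sets flow on bond)
#3 →J1  (Se1 fixes effort; stroke away)
#1 →I1  (common-e at J1 fixed by 3)
#2 →I2  (J1: bond 3 brought effort, rest push out)
#4 →I3  (0-jn J1 has e-setter on 3)

β0 →Sf1
β1 →I1
β2 →I2
β3 →J1
β4 →I3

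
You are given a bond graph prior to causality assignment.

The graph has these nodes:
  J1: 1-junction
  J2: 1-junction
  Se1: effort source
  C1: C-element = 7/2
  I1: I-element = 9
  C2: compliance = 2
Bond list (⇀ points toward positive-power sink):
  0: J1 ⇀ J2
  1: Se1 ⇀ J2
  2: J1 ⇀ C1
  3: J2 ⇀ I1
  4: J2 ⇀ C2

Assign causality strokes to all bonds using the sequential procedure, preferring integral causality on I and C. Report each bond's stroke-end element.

b0 stroke at J2
b1 stroke at J2
b2 stroke at J1
b3 stroke at I1
b4 stroke at J2

β1 |J2  (Se1 fixes effort; stroke away)
β2 |J1  (C1 integral (e out))
β0 |J2  (J1 needs exactly one f-in)
β3 |I1  (prefer integral on I1)
β4 |J2  (1-jn J2 has f-setter on 3)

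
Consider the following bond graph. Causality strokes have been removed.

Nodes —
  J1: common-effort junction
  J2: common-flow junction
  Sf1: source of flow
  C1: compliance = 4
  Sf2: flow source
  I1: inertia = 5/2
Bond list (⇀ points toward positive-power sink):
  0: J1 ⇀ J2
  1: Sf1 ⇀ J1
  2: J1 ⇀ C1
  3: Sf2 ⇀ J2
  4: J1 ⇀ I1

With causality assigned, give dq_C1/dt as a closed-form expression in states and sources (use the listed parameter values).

dq_C1/dt = F_Sf1 - F_Sf2 - 2*p_I1/5

β1 |Sf1  (source Sf1 imposes f)
β3 |Sf2  (source Sf2 imposes f)
β0 |J2  (1-jn J2 has f-setter on 3)
β2 |J1  (prefer integral on C1)
β4 |I1  (0-jn J1 has e-setter on 2)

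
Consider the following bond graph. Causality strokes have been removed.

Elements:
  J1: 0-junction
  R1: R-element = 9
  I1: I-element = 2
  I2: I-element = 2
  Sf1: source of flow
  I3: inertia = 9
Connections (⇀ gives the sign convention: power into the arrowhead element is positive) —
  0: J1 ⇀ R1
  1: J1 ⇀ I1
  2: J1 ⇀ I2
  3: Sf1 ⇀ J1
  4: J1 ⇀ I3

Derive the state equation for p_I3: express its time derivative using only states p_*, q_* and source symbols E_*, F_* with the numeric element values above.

b3 |Sf1  (source Sf1 imposes f)
b1 |I1  (I1: I, integral causality)
b2 |I2  (I2: I, integral causality)
b4 |I3  (prefer integral on I3)
b0 |J1  (only one effort-in slot at J1)

dp_I3/dt = 9*F_Sf1 - 9*p_I1/2 - 9*p_I2/2 - p_I3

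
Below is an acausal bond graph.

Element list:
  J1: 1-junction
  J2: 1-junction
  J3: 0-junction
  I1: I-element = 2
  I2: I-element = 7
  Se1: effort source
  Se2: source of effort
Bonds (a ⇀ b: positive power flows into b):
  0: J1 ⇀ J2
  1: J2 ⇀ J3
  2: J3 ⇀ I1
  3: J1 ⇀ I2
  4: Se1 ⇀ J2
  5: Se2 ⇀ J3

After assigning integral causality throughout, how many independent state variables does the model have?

#4 |J2  (Se1 fixes effort; stroke away)
#5 |J3  (Se2: effort source, stroke at far end)
#1 |J2  (0-jn J3 has e-setter on 5)
#2 |I1  (J3: bond 5 brought effort, rest push out)
#0 |J1  (only one flow-in slot at J2)
#3 |I2  (only one flow-in slot at J1)

2  (I1, I2 all integral)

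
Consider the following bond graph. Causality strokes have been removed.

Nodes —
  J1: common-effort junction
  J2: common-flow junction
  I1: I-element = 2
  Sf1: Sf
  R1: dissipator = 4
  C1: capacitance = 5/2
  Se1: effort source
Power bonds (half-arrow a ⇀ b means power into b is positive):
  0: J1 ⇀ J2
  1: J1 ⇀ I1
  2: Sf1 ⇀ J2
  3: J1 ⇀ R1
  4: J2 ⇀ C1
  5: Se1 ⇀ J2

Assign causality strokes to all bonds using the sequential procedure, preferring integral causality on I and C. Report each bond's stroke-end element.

#2 |Sf1  (Sf1 fixes flow; stroke at Sf1)
#5 |J2  (Se1 fixes effort; stroke away)
#0 |J2  (1-jn J2 has f-setter on 2)
#4 |J2  (common-f at J2 fixed by 2)
#1 |I1  (I1 integral (f out))
#3 |J1  (J1: last free bond brings effort in)

β0 stroke→J2
β1 stroke→I1
β2 stroke→Sf1
β3 stroke→J1
β4 stroke→J2
β5 stroke→J2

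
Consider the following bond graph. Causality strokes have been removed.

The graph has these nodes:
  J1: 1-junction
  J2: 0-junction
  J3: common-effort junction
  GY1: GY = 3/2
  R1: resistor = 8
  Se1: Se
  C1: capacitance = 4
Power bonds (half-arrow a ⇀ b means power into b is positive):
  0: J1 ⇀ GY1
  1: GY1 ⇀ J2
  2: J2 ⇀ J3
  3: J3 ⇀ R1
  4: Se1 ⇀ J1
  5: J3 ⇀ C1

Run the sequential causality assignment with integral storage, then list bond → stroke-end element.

b0 stroke→GY1
b1 stroke→GY1
b2 stroke→J2
b3 stroke→R1
b4 stroke→J1
b5 stroke→J3

#4 stroke at J1  (Se1 fixes effort; stroke away)
#0 stroke at GY1  (closing 1-jn rule on J1)
#1 stroke at GY1  (GY1: gyrator matches bond 0)
#2 stroke at J2  (only one effort-in slot at J2)
#5 stroke at J3  (prefer integral on C1)
#3 stroke at R1  (J3 effort already set via bond 5)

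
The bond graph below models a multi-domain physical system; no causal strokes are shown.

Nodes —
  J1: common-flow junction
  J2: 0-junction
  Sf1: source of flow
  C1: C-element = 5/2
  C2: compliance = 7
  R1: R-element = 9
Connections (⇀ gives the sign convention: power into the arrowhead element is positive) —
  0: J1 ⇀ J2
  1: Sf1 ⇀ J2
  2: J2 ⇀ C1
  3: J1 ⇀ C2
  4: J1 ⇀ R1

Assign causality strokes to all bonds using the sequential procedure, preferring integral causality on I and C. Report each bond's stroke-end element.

β1 |Sf1  (Sf1 fixes flow; stroke at Sf1)
β2 |J2  (C1 outputs effort q/C1)
β0 |J1  (0-jn J2 has e-setter on 2)
β3 |J1  (C2 outputs effort q/C2)
β4 |R1  (J1 needs exactly one f-in)

β0 →J1
β1 →Sf1
β2 →J2
β3 →J1
β4 →R1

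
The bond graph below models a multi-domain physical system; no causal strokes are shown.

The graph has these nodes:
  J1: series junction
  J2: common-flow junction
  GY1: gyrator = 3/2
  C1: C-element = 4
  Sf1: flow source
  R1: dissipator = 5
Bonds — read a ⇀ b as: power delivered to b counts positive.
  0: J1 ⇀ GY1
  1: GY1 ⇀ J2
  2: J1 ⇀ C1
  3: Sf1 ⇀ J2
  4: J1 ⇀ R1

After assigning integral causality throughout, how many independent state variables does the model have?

#3 stroke at Sf1  (Sf1 fixes flow; stroke at Sf1)
#1 stroke at J2  (J2 flow already set via bond 3)
#0 stroke at J1  (GY1 both-in/both-out from 1)
#2 stroke at J1  (C1: C, integral causality)
#4 stroke at R1  (J1 needs exactly one f-in)

1  (C1 all integral)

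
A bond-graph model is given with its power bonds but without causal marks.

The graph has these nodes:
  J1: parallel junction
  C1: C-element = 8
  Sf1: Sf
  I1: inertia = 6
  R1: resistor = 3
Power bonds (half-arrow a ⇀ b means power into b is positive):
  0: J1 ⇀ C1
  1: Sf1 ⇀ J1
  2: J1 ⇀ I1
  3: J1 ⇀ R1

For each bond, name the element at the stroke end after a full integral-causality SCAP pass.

b1 stroke→Sf1  (Sf1 (Sf) sets flow on bond)
b0 stroke→J1  (prefer integral on C1)
b2 stroke→I1  (common-e at J1 fixed by 0)
b3 stroke→R1  (0-jn J1 has e-setter on 0)

#0 →J1
#1 →Sf1
#2 →I1
#3 →R1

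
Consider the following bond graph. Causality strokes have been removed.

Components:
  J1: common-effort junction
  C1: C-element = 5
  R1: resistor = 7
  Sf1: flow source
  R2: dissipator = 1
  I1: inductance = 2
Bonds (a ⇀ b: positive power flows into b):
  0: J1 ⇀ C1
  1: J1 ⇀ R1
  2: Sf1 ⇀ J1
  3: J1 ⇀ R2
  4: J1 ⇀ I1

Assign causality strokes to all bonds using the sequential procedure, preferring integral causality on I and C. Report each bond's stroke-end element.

β0 |J1
β1 |R1
β2 |Sf1
β3 |R2
β4 |I1

bond 2 stroke→Sf1  (source Sf1 imposes f)
bond 0 stroke→J1  (C1 integral (e out))
bond 1 stroke→R1  (J1 effort already set via bond 0)
bond 3 stroke→R2  (J1: bond 0 brought effort, rest push out)
bond 4 stroke→I1  (J1 effort already set via bond 0)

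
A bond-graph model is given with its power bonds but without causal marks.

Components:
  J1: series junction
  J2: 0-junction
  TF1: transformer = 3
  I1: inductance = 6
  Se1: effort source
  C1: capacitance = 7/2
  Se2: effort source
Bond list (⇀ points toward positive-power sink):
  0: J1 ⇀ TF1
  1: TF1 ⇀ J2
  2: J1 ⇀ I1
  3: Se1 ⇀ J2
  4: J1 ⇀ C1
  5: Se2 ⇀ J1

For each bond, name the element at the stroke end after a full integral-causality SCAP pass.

β0 →J1
β1 →TF1
β2 →I1
β3 →J2
β4 →J1
β5 →J1

#3 |J2  (source Se1 imposes e)
#5 |J1  (Se2 (Se) sets effort on bond)
#1 |TF1  (0-jn J2 has e-setter on 3)
#0 |J1  (TF1 one-in-one-out from 1)
#2 |I1  (I1: I, integral causality)
#4 |J1  (J1: bond 2 brought flow, rest push out)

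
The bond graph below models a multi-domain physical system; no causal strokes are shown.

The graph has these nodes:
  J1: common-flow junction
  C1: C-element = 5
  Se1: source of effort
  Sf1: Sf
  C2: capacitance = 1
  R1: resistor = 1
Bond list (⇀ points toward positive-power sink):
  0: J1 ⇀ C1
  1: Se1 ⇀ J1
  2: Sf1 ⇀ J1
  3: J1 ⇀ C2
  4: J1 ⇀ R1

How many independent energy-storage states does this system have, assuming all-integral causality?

2  (C1, C2 all integral)

β1 |J1  (source Se1 imposes e)
β2 |Sf1  (source Sf1 imposes f)
β0 |J1  (common-f at J1 fixed by 2)
β3 |J1  (J1 flow already set via bond 2)
β4 |J1  (J1 flow already set via bond 2)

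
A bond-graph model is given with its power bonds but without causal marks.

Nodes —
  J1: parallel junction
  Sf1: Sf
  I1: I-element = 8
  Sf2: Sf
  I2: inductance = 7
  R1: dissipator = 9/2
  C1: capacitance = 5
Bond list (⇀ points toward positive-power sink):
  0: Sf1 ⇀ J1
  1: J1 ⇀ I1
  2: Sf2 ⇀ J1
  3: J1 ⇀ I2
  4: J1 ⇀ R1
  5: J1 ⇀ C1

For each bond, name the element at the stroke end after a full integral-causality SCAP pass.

#0 |Sf1  (Sf1 (Sf) sets flow on bond)
#2 |Sf2  (Sf2 (Sf) sets flow on bond)
#1 |I1  (I1 integral (f out))
#3 |I2  (I2 outputs flow p/I2)
#5 |J1  (C1: C, integral causality)
#4 |R1  (J1 effort already set via bond 5)

β0 |Sf1
β1 |I1
β2 |Sf2
β3 |I2
β4 |R1
β5 |J1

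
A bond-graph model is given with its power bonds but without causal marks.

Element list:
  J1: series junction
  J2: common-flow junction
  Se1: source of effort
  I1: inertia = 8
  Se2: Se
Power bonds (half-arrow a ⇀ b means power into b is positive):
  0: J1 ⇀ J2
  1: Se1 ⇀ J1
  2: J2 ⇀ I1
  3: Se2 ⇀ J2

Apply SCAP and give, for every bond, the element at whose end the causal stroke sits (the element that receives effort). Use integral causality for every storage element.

#0 stroke→J2
#1 stroke→J1
#2 stroke→I1
#3 stroke→J2

β1 stroke at J1  (Se1 fixes effort; stroke away)
β3 stroke at J2  (Se2 fixes effort; stroke away)
β0 stroke at J2  (J1: last free bond brings flow in)
β2 stroke at I1  (closing 1-jn rule on J2)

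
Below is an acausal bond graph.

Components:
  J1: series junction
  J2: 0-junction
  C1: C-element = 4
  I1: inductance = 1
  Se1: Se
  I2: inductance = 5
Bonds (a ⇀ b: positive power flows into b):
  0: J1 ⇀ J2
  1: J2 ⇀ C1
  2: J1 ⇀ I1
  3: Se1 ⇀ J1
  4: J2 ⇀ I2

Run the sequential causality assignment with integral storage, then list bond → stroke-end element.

β0 |J1
β1 |J2
β2 |I1
β3 |J1
β4 |I2

#3 stroke at J1  (Se1: effort source, stroke at far end)
#1 stroke at J2  (C1 integral (e out))
#0 stroke at J1  (common-e at J2 fixed by 1)
#4 stroke at I2  (common-e at J2 fixed by 1)
#2 stroke at I1  (J1: last free bond brings flow in)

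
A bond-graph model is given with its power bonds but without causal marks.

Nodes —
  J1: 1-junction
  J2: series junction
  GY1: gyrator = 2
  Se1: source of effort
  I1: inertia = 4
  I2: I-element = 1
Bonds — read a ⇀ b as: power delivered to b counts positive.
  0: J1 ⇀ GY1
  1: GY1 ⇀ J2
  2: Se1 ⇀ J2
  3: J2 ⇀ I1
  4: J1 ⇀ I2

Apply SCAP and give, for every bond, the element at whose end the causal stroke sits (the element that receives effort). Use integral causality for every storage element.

bond 2 stroke→J2  (source Se1 imposes e)
bond 3 stroke→I1  (I1: I, integral causality)
bond 1 stroke→J2  (common-f at J2 fixed by 3)
bond 0 stroke→J1  (GY1: gyrator matches bond 1)
bond 4 stroke→I2  (J1: last free bond brings flow in)

b0 stroke at J1
b1 stroke at J2
b2 stroke at J2
b3 stroke at I1
b4 stroke at I2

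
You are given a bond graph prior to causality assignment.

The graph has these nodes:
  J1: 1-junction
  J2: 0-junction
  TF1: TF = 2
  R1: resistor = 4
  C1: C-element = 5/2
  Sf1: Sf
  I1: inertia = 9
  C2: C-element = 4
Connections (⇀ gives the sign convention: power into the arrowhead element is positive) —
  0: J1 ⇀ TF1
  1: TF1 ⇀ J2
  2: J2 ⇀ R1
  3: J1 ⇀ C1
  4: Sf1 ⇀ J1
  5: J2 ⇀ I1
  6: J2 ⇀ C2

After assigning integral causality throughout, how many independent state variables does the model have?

bond 4 stroke at Sf1  (Sf1: flow source, stroke at near end)
bond 0 stroke at J1  (J1 flow already set via bond 4)
bond 3 stroke at J1  (J1 flow already set via bond 4)
bond 1 stroke at TF1  (TF1: transformer flips bond 0)
bond 5 stroke at I1  (I1: I, integral causality)
bond 6 stroke at J2  (C2: C, integral causality)
bond 2 stroke at R1  (J2 effort already set via bond 6)

3  (C1, C2, I1 all integral)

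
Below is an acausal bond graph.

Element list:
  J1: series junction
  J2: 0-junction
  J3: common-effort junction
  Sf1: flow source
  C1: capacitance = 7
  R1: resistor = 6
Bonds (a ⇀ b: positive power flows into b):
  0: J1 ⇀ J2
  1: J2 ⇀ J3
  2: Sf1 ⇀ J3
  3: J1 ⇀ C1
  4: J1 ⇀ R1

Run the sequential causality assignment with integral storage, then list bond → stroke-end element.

b0 |J2
b1 |J3
b2 |Sf1
b3 |J1
b4 |J1

#2 stroke at Sf1  (Sf1 (Sf) sets flow on bond)
#1 stroke at J3  (closing 0-jn rule on J3)
#0 stroke at J2  (only one effort-in slot at J2)
#3 stroke at J1  (J1: bond 0 brought flow, rest push out)
#4 stroke at J1  (common-f at J1 fixed by 0)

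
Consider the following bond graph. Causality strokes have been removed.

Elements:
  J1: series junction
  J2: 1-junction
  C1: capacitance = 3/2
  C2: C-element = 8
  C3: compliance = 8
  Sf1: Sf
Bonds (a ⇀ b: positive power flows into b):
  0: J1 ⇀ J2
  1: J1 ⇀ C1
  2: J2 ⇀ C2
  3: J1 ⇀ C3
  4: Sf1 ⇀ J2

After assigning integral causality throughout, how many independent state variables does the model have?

b4 →Sf1  (source Sf1 imposes f)
b0 →J2  (1-jn J2 has f-setter on 4)
b2 →J2  (common-f at J2 fixed by 4)
b1 →J1  (J1 flow already set via bond 0)
b3 →J1  (common-f at J1 fixed by 0)

3  (C1, C2, C3 all integral)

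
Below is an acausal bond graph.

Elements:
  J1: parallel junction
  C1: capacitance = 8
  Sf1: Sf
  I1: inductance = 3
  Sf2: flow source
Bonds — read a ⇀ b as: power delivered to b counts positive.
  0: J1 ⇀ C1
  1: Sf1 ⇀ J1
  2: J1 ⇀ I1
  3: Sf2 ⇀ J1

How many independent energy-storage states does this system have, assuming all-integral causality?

b1 →Sf1  (Sf1: flow source, stroke at near end)
b3 →Sf2  (Sf2 fixes flow; stroke at Sf2)
b0 →J1  (prefer integral on C1)
b2 →I1  (0-jn J1 has e-setter on 0)

2  (C1, I1 all integral)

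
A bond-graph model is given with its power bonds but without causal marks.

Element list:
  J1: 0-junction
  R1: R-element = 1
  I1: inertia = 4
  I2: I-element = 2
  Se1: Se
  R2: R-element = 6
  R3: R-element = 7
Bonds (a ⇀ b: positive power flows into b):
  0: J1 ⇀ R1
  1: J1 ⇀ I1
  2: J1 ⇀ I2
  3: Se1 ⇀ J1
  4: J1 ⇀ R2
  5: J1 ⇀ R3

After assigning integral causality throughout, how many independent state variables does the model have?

#3 stroke at J1  (Se1 (Se) sets effort on bond)
#0 stroke at R1  (0-jn J1 has e-setter on 3)
#1 stroke at I1  (J1 effort already set via bond 3)
#2 stroke at I2  (J1: bond 3 brought effort, rest push out)
#4 stroke at R2  (common-e at J1 fixed by 3)
#5 stroke at R3  (J1 effort already set via bond 3)

2  (I1, I2 all integral)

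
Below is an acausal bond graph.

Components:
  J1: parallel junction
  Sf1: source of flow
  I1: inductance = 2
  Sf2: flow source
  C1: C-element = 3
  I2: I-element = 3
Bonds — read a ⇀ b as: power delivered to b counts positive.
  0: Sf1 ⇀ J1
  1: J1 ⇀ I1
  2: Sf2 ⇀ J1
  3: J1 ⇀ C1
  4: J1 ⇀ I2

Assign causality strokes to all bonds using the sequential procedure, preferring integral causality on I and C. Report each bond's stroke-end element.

bond 0 |Sf1
bond 1 |I1
bond 2 |Sf2
bond 3 |J1
bond 4 |I2

b0 stroke→Sf1  (Sf1 fixes flow; stroke at Sf1)
b2 stroke→Sf2  (Sf2 fixes flow; stroke at Sf2)
b1 stroke→I1  (prefer integral on I1)
b3 stroke→J1  (prefer integral on C1)
b4 stroke→I2  (J1: bond 3 brought effort, rest push out)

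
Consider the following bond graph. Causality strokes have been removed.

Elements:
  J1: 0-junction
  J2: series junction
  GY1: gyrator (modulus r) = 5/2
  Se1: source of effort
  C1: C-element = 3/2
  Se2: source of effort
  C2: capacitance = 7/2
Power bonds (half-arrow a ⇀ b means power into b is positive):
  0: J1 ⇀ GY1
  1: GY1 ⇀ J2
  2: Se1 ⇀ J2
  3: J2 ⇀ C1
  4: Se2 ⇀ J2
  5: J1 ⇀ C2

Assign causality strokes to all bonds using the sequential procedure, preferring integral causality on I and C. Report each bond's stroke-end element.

#2 stroke→J2  (Se1 fixes effort; stroke away)
#4 stroke→J2  (Se2 fixes effort; stroke away)
#3 stroke→J2  (C1 outputs effort q/C1)
#1 stroke→GY1  (J2: last free bond brings flow in)
#0 stroke→GY1  (GY1: gyrator matches bond 1)
#5 stroke→J1  (J1: last free bond brings effort in)

#0 stroke at GY1
#1 stroke at GY1
#2 stroke at J2
#3 stroke at J2
#4 stroke at J2
#5 stroke at J1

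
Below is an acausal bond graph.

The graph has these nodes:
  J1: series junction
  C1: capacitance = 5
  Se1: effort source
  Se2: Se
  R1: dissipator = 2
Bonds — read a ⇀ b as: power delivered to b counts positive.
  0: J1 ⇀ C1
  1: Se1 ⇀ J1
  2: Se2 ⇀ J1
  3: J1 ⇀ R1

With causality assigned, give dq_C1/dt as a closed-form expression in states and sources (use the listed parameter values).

dq_C1/dt = E_Se1/2 + E_Se2/2 - q_C1/10

#1 stroke→J1  (Se1: effort source, stroke at far end)
#2 stroke→J1  (Se2: effort source, stroke at far end)
#0 stroke→J1  (prefer integral on C1)
#3 stroke→R1  (J1 needs exactly one f-in)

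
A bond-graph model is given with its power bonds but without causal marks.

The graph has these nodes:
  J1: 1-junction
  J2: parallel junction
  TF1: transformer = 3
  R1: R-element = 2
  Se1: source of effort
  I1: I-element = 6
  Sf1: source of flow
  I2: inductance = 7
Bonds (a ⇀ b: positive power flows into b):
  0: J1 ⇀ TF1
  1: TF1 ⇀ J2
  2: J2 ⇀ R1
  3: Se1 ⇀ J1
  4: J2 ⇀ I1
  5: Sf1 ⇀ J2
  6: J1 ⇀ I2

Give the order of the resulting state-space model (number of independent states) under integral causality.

2  (I1, I2 all integral)

#3 stroke at J1  (source Se1 imposes e)
#5 stroke at Sf1  (Sf1 fixes flow; stroke at Sf1)
#4 stroke at I1  (I1 outputs flow p/I1)
#6 stroke at I2  (I2 outputs flow p/I2)
#0 stroke at J1  (J1: bond 6 brought flow, rest push out)
#1 stroke at TF1  (TF1 one-in-one-out from 0)
#2 stroke at J2  (J2: last free bond brings effort in)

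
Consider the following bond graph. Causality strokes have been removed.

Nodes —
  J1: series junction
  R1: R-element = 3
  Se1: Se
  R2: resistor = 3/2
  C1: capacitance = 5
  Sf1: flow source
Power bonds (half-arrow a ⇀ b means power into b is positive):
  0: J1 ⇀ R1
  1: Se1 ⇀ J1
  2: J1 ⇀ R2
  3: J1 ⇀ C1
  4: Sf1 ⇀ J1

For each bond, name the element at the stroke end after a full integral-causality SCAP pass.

bond 0 stroke at J1
bond 1 stroke at J1
bond 2 stroke at J1
bond 3 stroke at J1
bond 4 stroke at Sf1

b1 stroke→J1  (source Se1 imposes e)
b4 stroke→Sf1  (Sf1 fixes flow; stroke at Sf1)
b0 stroke→J1  (J1: bond 4 brought flow, rest push out)
b2 stroke→J1  (J1 flow already set via bond 4)
b3 stroke→J1  (common-f at J1 fixed by 4)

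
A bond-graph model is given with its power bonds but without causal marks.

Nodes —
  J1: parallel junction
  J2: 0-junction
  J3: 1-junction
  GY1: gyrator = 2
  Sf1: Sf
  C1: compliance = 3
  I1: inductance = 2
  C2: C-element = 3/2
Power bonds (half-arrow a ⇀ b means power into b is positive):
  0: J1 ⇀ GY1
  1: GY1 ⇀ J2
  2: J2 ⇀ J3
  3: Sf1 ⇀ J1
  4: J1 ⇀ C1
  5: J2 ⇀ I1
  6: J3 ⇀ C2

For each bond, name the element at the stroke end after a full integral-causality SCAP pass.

b3 stroke→Sf1  (Sf1: flow source, stroke at near end)
b4 stroke→J1  (prefer integral on C1)
b0 stroke→GY1  (0-jn J1 has e-setter on 4)
b1 stroke→GY1  (GY1 both-in/both-out from 0)
b5 stroke→I1  (I1 integral (f out))
b2 stroke→J2  (closing 0-jn rule on J2)
b6 stroke→J3  (1-jn J3 has f-setter on 2)

bond 0 |GY1
bond 1 |GY1
bond 2 |J2
bond 3 |Sf1
bond 4 |J1
bond 5 |I1
bond 6 |J3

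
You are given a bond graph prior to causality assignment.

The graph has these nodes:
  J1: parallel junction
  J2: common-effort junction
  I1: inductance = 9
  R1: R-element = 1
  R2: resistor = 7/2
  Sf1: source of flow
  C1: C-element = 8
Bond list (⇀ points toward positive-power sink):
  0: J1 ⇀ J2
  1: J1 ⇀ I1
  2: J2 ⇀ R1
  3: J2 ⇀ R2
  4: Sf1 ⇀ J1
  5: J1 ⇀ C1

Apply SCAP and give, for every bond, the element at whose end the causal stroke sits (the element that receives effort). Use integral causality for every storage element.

#0 |J2
#1 |I1
#2 |R1
#3 |R2
#4 |Sf1
#5 |J1

b4 stroke→Sf1  (source Sf1 imposes f)
b1 stroke→I1  (I1 integral (f out))
b5 stroke→J1  (C1 outputs effort q/C1)
b0 stroke→J2  (0-jn J1 has e-setter on 5)
b2 stroke→R1  (J2 effort already set via bond 0)
b3 stroke→R2  (J2 effort already set via bond 0)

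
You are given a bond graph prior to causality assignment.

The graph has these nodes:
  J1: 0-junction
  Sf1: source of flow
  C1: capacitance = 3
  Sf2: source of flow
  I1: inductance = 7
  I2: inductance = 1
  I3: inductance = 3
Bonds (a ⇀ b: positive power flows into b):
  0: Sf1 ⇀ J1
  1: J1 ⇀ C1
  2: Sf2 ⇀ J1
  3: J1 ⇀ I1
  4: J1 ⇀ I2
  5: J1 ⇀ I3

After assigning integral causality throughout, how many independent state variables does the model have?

b0 →Sf1  (source Sf1 imposes f)
b2 →Sf2  (Sf2: flow source, stroke at near end)
b1 →J1  (C1 outputs effort q/C1)
b3 →I1  (J1 effort already set via bond 1)
b4 →I2  (common-e at J1 fixed by 1)
b5 →I3  (J1: bond 1 brought effort, rest push out)

4  (C1, I1, I2, I3 all integral)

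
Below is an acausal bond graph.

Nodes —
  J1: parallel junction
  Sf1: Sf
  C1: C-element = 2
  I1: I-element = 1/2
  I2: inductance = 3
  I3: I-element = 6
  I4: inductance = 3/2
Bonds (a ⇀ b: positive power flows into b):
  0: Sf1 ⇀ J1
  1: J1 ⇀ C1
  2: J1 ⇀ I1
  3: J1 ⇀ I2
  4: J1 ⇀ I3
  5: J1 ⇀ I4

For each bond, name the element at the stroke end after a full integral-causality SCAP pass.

β0 |Sf1  (source Sf1 imposes f)
β1 |J1  (C1 integral (e out))
β2 |I1  (J1 effort already set via bond 1)
β3 |I2  (0-jn J1 has e-setter on 1)
β4 |I3  (common-e at J1 fixed by 1)
β5 |I4  (J1 effort already set via bond 1)

β0 stroke at Sf1
β1 stroke at J1
β2 stroke at I1
β3 stroke at I2
β4 stroke at I3
β5 stroke at I4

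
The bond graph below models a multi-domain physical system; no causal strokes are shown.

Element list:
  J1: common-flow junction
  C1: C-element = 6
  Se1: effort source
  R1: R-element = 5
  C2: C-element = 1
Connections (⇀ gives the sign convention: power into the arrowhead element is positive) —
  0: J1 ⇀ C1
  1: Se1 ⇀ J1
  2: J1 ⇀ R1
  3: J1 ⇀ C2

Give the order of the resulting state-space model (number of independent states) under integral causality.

2  (C1, C2 all integral)

b1 |J1  (Se1 fixes effort; stroke away)
b0 |J1  (prefer integral on C1)
b3 |J1  (C2 integral (e out))
b2 |R1  (closing 1-jn rule on J1)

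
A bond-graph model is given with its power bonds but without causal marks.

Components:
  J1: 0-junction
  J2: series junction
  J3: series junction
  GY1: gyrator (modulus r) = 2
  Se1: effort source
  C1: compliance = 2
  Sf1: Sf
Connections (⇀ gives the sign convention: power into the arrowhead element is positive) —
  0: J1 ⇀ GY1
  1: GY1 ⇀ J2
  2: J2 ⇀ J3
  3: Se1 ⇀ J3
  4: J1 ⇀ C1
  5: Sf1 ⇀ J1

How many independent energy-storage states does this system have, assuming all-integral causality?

1  (C1 all integral)

b3 |J3  (source Se1 imposes e)
b5 |Sf1  (Sf1: flow source, stroke at near end)
b2 |J2  (only one flow-in slot at J3)
b1 |GY1  (J2 needs exactly one f-in)
b0 |GY1  (GY1 both-in/both-out from 1)
b4 |J1  (only one effort-in slot at J1)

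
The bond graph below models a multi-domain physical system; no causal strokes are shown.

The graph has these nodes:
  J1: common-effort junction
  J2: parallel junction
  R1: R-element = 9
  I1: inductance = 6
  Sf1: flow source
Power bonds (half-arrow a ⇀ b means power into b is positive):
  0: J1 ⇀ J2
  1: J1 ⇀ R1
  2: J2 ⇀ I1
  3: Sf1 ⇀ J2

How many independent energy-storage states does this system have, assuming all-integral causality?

1  (I1 all integral)

#3 stroke at Sf1  (Sf1: flow source, stroke at near end)
#2 stroke at I1  (I1 outputs flow p/I1)
#0 stroke at J2  (J2: last free bond brings effort in)
#1 stroke at J1  (J1: last free bond brings effort in)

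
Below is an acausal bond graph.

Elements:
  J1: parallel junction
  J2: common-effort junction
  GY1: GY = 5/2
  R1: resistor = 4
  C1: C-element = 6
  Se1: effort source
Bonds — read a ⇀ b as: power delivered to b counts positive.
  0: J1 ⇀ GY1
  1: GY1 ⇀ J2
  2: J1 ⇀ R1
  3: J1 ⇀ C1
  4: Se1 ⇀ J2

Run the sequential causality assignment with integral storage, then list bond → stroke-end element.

#0 stroke→GY1
#1 stroke→GY1
#2 stroke→R1
#3 stroke→J1
#4 stroke→J2

b4 |J2  (Se1 fixes effort; stroke away)
b1 |GY1  (0-jn J2 has e-setter on 4)
b0 |GY1  (GY1: gyrator matches bond 1)
b3 |J1  (prefer integral on C1)
b2 |R1  (J1 effort already set via bond 3)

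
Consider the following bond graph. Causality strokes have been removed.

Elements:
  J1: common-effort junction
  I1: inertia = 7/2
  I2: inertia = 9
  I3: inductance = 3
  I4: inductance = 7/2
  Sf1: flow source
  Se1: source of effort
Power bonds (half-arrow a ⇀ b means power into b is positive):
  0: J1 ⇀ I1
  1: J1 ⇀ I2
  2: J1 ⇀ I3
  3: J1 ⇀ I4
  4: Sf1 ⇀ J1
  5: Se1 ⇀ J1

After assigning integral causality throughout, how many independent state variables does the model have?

b4 stroke→Sf1  (Sf1 (Sf) sets flow on bond)
b5 stroke→J1  (Se1 (Se) sets effort on bond)
b0 stroke→I1  (0-jn J1 has e-setter on 5)
b1 stroke→I2  (J1: bond 5 brought effort, rest push out)
b2 stroke→I3  (J1: bond 5 brought effort, rest push out)
b3 stroke→I4  (J1 effort already set via bond 5)

4  (I1, I2, I3, I4 all integral)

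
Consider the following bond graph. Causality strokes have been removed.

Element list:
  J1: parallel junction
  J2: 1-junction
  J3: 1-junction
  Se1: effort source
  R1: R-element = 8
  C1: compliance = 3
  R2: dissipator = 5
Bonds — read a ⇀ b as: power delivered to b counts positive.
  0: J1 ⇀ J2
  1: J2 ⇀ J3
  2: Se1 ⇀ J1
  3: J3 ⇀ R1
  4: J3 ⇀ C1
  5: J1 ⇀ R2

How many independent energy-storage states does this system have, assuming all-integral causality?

β2 →J1  (Se1 (Se) sets effort on bond)
β0 →J2  (common-e at J1 fixed by 2)
β5 →R2  (0-jn J1 has e-setter on 2)
β1 →J3  (closing 1-jn rule on J2)
β4 →J3  (C1 outputs effort q/C1)
β3 →R1  (closing 1-jn rule on J3)

1  (C1 all integral)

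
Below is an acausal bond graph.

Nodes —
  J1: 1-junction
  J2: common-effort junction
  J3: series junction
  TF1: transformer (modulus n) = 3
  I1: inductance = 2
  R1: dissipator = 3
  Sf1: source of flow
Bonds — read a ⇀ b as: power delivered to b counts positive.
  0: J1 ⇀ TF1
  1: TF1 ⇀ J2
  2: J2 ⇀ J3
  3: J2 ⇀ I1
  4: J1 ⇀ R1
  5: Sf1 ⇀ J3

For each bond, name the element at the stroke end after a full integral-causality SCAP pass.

bond 0 |TF1
bond 1 |J2
bond 2 |J3
bond 3 |I1
bond 4 |J1
bond 5 |Sf1

bond 5 →Sf1  (source Sf1 imposes f)
bond 2 →J3  (common-f at J3 fixed by 5)
bond 3 →I1  (I1 integral (f out))
bond 1 →J2  (only one effort-in slot at J2)
bond 0 →TF1  (TF TF1: opposite of bond 1)
bond 4 →J1  (1-jn J1 has f-setter on 0)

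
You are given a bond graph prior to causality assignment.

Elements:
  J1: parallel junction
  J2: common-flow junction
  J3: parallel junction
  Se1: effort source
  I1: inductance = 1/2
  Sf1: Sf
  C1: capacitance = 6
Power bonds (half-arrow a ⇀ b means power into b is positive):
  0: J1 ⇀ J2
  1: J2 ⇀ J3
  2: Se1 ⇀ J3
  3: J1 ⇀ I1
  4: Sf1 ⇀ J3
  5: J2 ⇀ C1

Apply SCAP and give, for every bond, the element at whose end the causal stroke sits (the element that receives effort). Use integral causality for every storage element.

#2 stroke at J3  (Se1: effort source, stroke at far end)
#4 stroke at Sf1  (Sf1 fixes flow; stroke at Sf1)
#1 stroke at J2  (common-e at J3 fixed by 2)
#3 stroke at I1  (prefer integral on I1)
#0 stroke at J1  (closing 0-jn rule on J1)
#5 stroke at J2  (1-jn J2 has f-setter on 0)

b0 |J1
b1 |J2
b2 |J3
b3 |I1
b4 |Sf1
b5 |J2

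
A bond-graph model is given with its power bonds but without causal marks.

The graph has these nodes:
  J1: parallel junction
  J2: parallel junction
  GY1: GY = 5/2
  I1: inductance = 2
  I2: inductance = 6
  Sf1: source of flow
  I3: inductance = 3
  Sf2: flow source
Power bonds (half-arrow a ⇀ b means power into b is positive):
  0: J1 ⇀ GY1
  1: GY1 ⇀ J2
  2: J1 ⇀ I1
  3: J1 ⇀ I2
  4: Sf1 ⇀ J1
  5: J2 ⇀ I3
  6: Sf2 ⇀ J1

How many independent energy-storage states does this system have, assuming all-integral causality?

3  (I1, I2, I3 all integral)

b4 |Sf1  (Sf1 fixes flow; stroke at Sf1)
b6 |Sf2  (source Sf2 imposes f)
b2 |I1  (I1 outputs flow p/I1)
b3 |I2  (prefer integral on I2)
b0 |J1  (only one effort-in slot at J1)
b1 |J2  (GY GY1: same side as bond 0)
b5 |I3  (J2 effort already set via bond 1)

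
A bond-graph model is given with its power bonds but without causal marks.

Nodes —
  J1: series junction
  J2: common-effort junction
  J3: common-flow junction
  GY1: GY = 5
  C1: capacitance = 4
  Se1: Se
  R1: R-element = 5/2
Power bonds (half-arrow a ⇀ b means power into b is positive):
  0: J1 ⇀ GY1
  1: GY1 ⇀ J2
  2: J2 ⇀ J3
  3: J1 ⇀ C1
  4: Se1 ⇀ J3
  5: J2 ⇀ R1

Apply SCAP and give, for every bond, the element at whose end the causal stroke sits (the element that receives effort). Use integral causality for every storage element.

bond 4 →J3  (Se1 fixes effort; stroke away)
bond 2 →J2  (J3: last free bond brings flow in)
bond 1 →GY1  (0-jn J2 has e-setter on 2)
bond 5 →R1  (J2 effort already set via bond 2)
bond 0 →GY1  (GY1: gyrator matches bond 1)
bond 3 →J1  (1-jn J1 has f-setter on 0)

β0 stroke at GY1
β1 stroke at GY1
β2 stroke at J2
β3 stroke at J1
β4 stroke at J3
β5 stroke at R1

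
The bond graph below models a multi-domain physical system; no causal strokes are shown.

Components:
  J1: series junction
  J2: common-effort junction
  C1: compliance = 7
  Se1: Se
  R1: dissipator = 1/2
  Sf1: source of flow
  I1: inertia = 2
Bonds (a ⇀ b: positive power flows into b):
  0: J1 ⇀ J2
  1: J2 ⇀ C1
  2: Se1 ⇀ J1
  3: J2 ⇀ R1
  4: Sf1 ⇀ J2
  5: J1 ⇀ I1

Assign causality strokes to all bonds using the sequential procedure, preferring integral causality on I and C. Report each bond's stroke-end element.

β0 stroke at J1
β1 stroke at J2
β2 stroke at J1
β3 stroke at R1
β4 stroke at Sf1
β5 stroke at I1

#2 |J1  (source Se1 imposes e)
#4 |Sf1  (Sf1 fixes flow; stroke at Sf1)
#1 |J2  (C1: C, integral causality)
#0 |J1  (0-jn J2 has e-setter on 1)
#3 |R1  (common-e at J2 fixed by 1)
#5 |I1  (only one flow-in slot at J1)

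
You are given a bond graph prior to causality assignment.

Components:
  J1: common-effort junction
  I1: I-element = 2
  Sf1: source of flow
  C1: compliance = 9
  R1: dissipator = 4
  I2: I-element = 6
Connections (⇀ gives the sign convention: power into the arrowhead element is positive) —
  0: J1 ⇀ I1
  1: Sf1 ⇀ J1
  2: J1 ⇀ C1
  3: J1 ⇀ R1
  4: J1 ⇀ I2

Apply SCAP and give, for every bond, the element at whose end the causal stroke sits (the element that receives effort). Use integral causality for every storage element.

β1 stroke at Sf1  (Sf1 fixes flow; stroke at Sf1)
β0 stroke at I1  (I1: I, integral causality)
β2 stroke at J1  (C1: C, integral causality)
β3 stroke at R1  (J1: bond 2 brought effort, rest push out)
β4 stroke at I2  (0-jn J1 has e-setter on 2)

β0 →I1
β1 →Sf1
β2 →J1
β3 →R1
β4 →I2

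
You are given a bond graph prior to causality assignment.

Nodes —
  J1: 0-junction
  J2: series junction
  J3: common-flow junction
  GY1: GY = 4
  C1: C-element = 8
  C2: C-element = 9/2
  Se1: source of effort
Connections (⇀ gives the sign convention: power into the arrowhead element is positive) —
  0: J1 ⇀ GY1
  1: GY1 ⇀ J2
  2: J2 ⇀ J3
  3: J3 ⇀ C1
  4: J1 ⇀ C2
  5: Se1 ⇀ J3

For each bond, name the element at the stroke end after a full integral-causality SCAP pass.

β5 stroke→J3  (source Se1 imposes e)
β3 stroke→J3  (prefer integral on C1)
β2 stroke→J2  (only one flow-in slot at J3)
β1 stroke→GY1  (only one flow-in slot at J2)
β0 stroke→GY1  (GY1: gyrator matches bond 1)
β4 stroke→J1  (closing 0-jn rule on J1)

#0 stroke at GY1
#1 stroke at GY1
#2 stroke at J2
#3 stroke at J3
#4 stroke at J1
#5 stroke at J3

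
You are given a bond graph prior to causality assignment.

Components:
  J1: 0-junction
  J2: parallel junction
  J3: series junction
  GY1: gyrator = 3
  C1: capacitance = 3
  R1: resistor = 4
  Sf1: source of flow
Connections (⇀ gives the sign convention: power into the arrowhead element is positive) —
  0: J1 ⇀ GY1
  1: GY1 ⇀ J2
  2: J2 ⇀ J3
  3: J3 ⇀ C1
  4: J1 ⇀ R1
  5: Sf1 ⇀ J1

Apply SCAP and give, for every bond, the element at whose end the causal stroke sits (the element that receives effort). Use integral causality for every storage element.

bond 0 |GY1
bond 1 |GY1
bond 2 |J2
bond 3 |J3
bond 4 |J1
bond 5 |Sf1

b5 |Sf1  (source Sf1 imposes f)
b3 |J3  (C1: C, integral causality)
b2 |J2  (only one flow-in slot at J3)
b1 |GY1  (J2: bond 2 brought effort, rest push out)
b0 |GY1  (GY1 both-in/both-out from 1)
b4 |J1  (J1 needs exactly one e-in)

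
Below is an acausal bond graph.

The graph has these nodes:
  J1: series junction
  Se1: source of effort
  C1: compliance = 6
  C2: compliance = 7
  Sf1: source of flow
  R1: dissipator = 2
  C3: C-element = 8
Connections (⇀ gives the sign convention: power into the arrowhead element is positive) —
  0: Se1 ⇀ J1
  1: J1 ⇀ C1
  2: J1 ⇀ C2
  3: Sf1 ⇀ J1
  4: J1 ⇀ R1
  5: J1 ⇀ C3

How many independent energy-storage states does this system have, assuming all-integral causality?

3  (C1, C2, C3 all integral)

β0 |J1  (source Se1 imposes e)
β3 |Sf1  (Sf1 fixes flow; stroke at Sf1)
β1 |J1  (1-jn J1 has f-setter on 3)
β2 |J1  (common-f at J1 fixed by 3)
β4 |J1  (common-f at J1 fixed by 3)
β5 |J1  (J1: bond 3 brought flow, rest push out)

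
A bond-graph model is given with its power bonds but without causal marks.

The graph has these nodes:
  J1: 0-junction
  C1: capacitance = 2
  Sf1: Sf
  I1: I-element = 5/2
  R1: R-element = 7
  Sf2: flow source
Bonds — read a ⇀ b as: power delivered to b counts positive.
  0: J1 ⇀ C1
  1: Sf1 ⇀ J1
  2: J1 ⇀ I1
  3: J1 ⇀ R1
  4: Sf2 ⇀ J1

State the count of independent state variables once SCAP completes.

2  (C1, I1 all integral)

bond 1 stroke at Sf1  (Sf1 (Sf) sets flow on bond)
bond 4 stroke at Sf2  (Sf2 (Sf) sets flow on bond)
bond 0 stroke at J1  (prefer integral on C1)
bond 2 stroke at I1  (0-jn J1 has e-setter on 0)
bond 3 stroke at R1  (common-e at J1 fixed by 0)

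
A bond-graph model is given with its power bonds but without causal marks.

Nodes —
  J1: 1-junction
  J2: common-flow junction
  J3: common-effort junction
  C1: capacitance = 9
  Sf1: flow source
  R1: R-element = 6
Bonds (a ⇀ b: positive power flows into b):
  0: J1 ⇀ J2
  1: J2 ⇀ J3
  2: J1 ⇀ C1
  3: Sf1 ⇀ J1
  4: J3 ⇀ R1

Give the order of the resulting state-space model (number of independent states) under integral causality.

bond 3 →Sf1  (Sf1 (Sf) sets flow on bond)
bond 0 →J1  (J1 flow already set via bond 3)
bond 2 →J1  (J1: bond 3 brought flow, rest push out)
bond 1 →J2  (J2 flow already set via bond 0)
bond 4 →J3  (closing 0-jn rule on J3)

1  (C1 all integral)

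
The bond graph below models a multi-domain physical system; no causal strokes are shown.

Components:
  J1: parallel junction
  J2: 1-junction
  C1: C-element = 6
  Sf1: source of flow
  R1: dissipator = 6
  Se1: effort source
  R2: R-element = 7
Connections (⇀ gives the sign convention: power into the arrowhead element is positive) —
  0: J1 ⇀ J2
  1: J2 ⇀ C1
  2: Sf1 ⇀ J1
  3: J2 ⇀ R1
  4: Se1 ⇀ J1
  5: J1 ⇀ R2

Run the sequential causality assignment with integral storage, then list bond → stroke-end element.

#0 stroke→J2
#1 stroke→J2
#2 stroke→Sf1
#3 stroke→R1
#4 stroke→J1
#5 stroke→R2

β2 stroke→Sf1  (source Sf1 imposes f)
β4 stroke→J1  (Se1 fixes effort; stroke away)
β0 stroke→J2  (J1 effort already set via bond 4)
β5 stroke→R2  (J1: bond 4 brought effort, rest push out)
β1 stroke→J2  (prefer integral on C1)
β3 stroke→R1  (closing 1-jn rule on J2)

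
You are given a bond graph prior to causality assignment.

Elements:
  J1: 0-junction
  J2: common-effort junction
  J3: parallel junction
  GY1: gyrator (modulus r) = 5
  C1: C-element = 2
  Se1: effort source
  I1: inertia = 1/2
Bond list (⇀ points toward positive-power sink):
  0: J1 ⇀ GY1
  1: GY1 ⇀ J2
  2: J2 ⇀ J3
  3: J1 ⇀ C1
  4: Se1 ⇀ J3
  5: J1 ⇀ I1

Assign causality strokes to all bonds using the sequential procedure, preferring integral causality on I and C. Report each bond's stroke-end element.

#4 stroke at J3  (Se1 fixes effort; stroke away)
#2 stroke at J2  (0-jn J3 has e-setter on 4)
#1 stroke at GY1  (common-e at J2 fixed by 2)
#0 stroke at GY1  (GY1 both-in/both-out from 1)
#3 stroke at J1  (C1: C, integral causality)
#5 stroke at I1  (J1: bond 3 brought effort, rest push out)

#0 stroke→GY1
#1 stroke→GY1
#2 stroke→J2
#3 stroke→J1
#4 stroke→J3
#5 stroke→I1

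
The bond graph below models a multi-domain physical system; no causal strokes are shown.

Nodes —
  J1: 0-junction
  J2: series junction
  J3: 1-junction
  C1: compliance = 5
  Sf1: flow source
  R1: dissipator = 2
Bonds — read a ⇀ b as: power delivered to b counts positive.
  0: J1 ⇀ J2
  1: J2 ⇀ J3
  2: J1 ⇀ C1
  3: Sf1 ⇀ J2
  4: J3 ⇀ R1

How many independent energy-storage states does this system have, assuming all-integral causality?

1  (C1 all integral)

β3 |Sf1  (Sf1 (Sf) sets flow on bond)
β0 |J2  (common-f at J2 fixed by 3)
β1 |J2  (1-jn J2 has f-setter on 3)
β4 |J3  (common-f at J3 fixed by 1)
β2 |J1  (closing 0-jn rule on J1)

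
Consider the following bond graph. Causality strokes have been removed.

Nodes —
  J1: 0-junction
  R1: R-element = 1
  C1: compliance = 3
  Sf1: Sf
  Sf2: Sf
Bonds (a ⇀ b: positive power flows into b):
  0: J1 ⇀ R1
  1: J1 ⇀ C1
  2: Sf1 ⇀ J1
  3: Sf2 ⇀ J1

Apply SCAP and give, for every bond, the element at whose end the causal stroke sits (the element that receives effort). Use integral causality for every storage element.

β0 stroke at R1
β1 stroke at J1
β2 stroke at Sf1
β3 stroke at Sf2

#2 →Sf1  (Sf1: flow source, stroke at near end)
#3 →Sf2  (source Sf2 imposes f)
#1 →J1  (C1 integral (e out))
#0 →R1  (0-jn J1 has e-setter on 1)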